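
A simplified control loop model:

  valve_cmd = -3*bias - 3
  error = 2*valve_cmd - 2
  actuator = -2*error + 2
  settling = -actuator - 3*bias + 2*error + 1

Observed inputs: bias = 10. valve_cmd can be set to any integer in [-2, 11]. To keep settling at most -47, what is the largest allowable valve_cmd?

Intervening on valve_cmd fixes its value directly, overriding its dependence on bias.
Substituting into the actuator equation gives actuator = -4*valve_cmd + 6.
Substituting into the settling equation gives settling = 8*valve_cmd - 39.
Require 8*valve_cmd - 39 ≤ -47, so valve_cmd ≤ -1.
The largest integer in [-2, 11] satisfying this is -1.

valve_cmd = -1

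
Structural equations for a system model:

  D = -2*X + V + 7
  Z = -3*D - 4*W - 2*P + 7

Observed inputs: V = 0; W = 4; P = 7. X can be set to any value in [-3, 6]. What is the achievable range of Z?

Substituting into the D equation gives D = -2*X + 7.
This gives Z = 6*X - 44.
Linear in X, so extremes are at the endpoints: X = -3 gives Z = -62; X = 6 gives Z = -8.

-62 to -8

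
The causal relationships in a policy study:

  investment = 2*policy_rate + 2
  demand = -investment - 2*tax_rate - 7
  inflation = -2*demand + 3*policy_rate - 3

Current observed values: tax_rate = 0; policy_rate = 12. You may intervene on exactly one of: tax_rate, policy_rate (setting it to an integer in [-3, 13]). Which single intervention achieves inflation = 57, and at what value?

set policy_rate = 6

Intervening on tax_rate: inflation = 4*tax_rate + 99. Reaching 57 requires tax_rate = -21/2, not an integer.
Intervening on policy_rate: with other inputs at their observed values, inflation = 7*policy_rate + 15. Solving for 57 gives policy_rate = 6, within [-3, 13].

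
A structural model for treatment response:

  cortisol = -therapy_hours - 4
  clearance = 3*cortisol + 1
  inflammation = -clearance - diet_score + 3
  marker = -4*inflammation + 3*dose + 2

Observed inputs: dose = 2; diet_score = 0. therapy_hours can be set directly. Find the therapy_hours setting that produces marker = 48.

therapy_hours = -8

Substituting into the clearance equation gives clearance = -3*therapy_hours - 11.
Substituting into the inflammation equation gives inflammation = 3*therapy_hours + 14.
So marker = -12*therapy_hours - 48.
Solve -12*therapy_hours - 48 = 48: therapy_hours = (48 + 48) / -12 = -8.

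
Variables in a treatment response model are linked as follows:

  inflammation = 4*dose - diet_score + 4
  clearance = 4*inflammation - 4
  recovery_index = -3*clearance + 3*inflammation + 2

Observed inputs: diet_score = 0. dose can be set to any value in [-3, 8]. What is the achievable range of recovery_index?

Substituting into the inflammation equation gives inflammation = 4*dose + 4.
This gives clearance = 16*dose + 12.
Substituting into the recovery_index equation gives recovery_index = -36*dose - 22.
Linear in dose, so extremes are at the endpoints: dose = -3 gives recovery_index = 86; dose = 8 gives recovery_index = -310.

-310 to 86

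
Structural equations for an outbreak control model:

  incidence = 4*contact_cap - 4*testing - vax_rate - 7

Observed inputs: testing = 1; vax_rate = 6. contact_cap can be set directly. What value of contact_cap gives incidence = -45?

Substituting into the incidence equation gives incidence = 4*contact_cap - 17.
Solve 4*contact_cap - 17 = -45: contact_cap = (-45 + 17) / 4 = -7.

contact_cap = -7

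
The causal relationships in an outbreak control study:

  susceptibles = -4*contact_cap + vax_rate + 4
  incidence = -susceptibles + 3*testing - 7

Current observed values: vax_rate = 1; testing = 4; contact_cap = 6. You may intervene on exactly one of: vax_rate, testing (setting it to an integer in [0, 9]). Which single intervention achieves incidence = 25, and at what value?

set vax_rate = 0

Intervening on vax_rate: with other inputs at their observed values, incidence = -vax_rate + 25. Solving for 25 gives vax_rate = 0, within [0, 9].
Intervening on testing: incidence = 3*testing + 12. Reaching 25 requires testing = 13/3, not an integer.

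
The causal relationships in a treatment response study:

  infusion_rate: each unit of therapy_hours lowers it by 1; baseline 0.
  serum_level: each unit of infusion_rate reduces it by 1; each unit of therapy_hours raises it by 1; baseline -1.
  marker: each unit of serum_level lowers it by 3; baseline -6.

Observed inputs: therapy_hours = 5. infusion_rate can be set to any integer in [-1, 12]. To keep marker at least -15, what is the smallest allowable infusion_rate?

Intervening on infusion_rate fixes its value directly, overriding its dependence on therapy_hours.
Substituting into the serum_level equation gives serum_level = -infusion_rate + 4.
Substituting into the marker equation gives marker = 3*infusion_rate - 18.
Require 3*infusion_rate - 18 ≥ -15, so infusion_rate ≥ 1.
The smallest integer in [-1, 12] satisfying this is 1.

infusion_rate = 1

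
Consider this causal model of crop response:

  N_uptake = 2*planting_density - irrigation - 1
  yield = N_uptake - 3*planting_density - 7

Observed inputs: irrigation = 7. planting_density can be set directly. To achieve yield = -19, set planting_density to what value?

planting_density = 4

Substituting into the N_uptake equation gives N_uptake = 2*planting_density - 8.
Substituting into the yield equation gives yield = -planting_density - 15.
Solve -planting_density - 15 = -19: planting_density = (-19 + 15) / -1 = 4.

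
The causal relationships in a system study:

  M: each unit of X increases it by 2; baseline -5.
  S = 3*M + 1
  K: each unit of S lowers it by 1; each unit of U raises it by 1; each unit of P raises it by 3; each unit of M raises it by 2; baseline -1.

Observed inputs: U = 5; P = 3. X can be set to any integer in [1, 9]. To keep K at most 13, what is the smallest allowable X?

X = 2

Substituting into the S equation gives S = 6*X - 14.
So K = -2*X + 17.
Require -2*X + 17 ≤ 13, so X ≥ 2.
The smallest integer in [1, 9] satisfying this is 2.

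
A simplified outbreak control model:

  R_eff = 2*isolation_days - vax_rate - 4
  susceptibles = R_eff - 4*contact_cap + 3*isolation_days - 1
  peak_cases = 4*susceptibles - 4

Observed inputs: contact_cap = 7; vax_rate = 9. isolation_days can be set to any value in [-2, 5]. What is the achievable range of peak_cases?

Substituting into the R_eff equation gives R_eff = 2*isolation_days - 13.
Substituting into the susceptibles equation gives susceptibles = 5*isolation_days - 42.
This gives peak_cases = 20*isolation_days - 172.
Linear in isolation_days, so extremes are at the endpoints: isolation_days = -2 gives peak_cases = -212; isolation_days = 5 gives peak_cases = -72.

-212 to -72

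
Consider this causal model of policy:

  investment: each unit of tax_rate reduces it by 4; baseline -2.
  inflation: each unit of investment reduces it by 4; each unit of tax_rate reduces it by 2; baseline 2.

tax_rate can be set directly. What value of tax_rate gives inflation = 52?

Substituting into the inflation equation gives inflation = 14*tax_rate + 10.
Solve 14*tax_rate + 10 = 52: tax_rate = (52 - 10) / 14 = 3.

tax_rate = 3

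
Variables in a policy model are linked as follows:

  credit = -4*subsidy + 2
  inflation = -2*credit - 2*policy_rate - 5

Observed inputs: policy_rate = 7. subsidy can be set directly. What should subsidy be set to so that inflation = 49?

Substituting into the inflation equation gives inflation = 8*subsidy - 23.
Solve 8*subsidy - 23 = 49: subsidy = (49 + 23) / 8 = 9.

subsidy = 9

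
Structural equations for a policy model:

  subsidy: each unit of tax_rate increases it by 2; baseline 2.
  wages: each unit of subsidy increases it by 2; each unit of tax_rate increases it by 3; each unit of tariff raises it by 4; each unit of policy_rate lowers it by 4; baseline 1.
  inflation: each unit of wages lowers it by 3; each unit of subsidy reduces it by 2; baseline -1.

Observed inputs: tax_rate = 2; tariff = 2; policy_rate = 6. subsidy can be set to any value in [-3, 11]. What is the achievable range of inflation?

-62 to 50

Intervening on subsidy fixes its value directly, overriding its dependence on tax_rate.
Substituting into the wages equation gives wages = 2*subsidy - 9.
Substituting into the inflation equation gives inflation = -8*subsidy + 26.
Linear in subsidy, so extremes are at the endpoints: subsidy = -3 gives inflation = 50; subsidy = 11 gives inflation = -62.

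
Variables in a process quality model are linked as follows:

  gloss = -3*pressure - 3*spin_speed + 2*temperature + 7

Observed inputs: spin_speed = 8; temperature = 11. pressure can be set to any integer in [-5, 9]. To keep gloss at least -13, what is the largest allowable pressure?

pressure = 6

Substituting into the gloss equation gives gloss = -3*pressure + 5.
Require -3*pressure + 5 ≥ -13, so pressure ≤ 6.
The largest integer in [-5, 9] satisfying this is 6.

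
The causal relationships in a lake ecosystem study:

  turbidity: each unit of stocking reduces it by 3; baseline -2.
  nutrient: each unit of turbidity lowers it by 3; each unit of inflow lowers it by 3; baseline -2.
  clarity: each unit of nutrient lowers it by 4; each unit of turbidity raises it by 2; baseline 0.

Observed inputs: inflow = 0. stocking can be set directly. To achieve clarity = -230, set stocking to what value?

Substituting into the nutrient equation gives nutrient = 9*stocking + 4.
So clarity = -42*stocking - 20.
Solve -42*stocking - 20 = -230: stocking = (-230 + 20) / -42 = 5.

stocking = 5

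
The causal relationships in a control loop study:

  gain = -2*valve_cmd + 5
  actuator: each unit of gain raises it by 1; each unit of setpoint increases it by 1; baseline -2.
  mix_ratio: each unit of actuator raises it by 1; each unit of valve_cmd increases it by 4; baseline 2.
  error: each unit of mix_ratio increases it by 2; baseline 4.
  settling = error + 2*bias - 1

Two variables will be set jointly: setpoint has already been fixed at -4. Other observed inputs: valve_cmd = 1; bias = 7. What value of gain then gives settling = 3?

gain = -7

With setpoint held at -4:
Intervening on gain fixes its value directly, overriding its dependence on valve_cmd.
Substituting into the actuator equation gives actuator = gain - 6.
So mix_ratio = gain.
This gives error = 2*gain + 4.
Substituting into the settling equation gives settling = 2*gain + 17.
Solve 2*gain + 17 = 3: gain = (3 - 17) / 2 = -7.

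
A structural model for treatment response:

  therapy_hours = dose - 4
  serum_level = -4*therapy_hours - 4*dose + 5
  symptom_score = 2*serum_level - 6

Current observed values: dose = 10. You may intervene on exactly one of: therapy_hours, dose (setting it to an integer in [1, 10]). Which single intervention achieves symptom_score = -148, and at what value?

Intervening on therapy_hours: with other inputs at their observed values, symptom_score = -8*therapy_hours - 76. Solving for -148 gives therapy_hours = 9, within [1, 10].
Intervening on dose: symptom_score = -16*dose + 36. Reaching -148 requires dose = 23/2, not an integer.

set therapy_hours = 9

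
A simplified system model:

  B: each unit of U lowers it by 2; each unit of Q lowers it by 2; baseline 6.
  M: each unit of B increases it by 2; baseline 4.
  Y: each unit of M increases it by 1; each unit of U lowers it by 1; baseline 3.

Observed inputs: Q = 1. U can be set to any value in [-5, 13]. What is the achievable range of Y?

Substituting into the B equation gives B = -2*U + 4.
Substituting into the M equation gives M = -4*U + 12.
Substituting into the Y equation gives Y = -5*U + 15.
Linear in U, so extremes are at the endpoints: U = -5 gives Y = 40; U = 13 gives Y = -50.

-50 to 40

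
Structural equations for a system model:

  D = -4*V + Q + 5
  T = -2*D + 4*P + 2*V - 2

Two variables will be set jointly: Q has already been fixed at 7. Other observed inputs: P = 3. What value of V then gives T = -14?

V = 0

With Q held at 7:
Substituting into the D equation gives D = -4*V + 12.
This gives T = 10*V - 14.
Solve 10*V - 14 = -14: V = (-14 + 14) / 10 = 0.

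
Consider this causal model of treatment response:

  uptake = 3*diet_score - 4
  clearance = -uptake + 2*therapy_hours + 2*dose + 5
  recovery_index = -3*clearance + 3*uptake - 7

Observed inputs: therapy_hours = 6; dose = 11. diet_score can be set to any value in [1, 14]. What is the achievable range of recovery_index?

-130 to 104

Substituting into the clearance equation gives clearance = -3*diet_score + 43.
This gives recovery_index = 18*diet_score - 148.
Linear in diet_score, so extremes are at the endpoints: diet_score = 1 gives recovery_index = -130; diet_score = 14 gives recovery_index = 104.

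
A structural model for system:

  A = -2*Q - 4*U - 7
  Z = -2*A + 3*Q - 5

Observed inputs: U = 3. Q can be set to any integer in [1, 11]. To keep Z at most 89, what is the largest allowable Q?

Substituting into the A equation gives A = -2*Q - 19.
So Z = 7*Q + 33.
Require 7*Q + 33 ≤ 89, so Q ≤ 8.
The largest integer in [1, 11] satisfying this is 8.

Q = 8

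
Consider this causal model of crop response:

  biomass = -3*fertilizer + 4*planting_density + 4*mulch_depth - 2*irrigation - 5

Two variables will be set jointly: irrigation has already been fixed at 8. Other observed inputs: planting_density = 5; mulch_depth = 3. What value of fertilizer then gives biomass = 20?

With irrigation held at 8:
Substituting into the biomass equation gives biomass = -3*fertilizer + 11.
Solve -3*fertilizer + 11 = 20: fertilizer = (20 - 11) / -3 = -3.

fertilizer = -3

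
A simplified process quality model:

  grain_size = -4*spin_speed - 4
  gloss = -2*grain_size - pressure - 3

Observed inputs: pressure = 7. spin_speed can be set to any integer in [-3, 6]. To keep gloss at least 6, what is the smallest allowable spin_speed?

spin_speed = 1

Substituting into the gloss equation gives gloss = 8*spin_speed - 2.
Require 8*spin_speed - 2 ≥ 6, so spin_speed ≥ 1.
The smallest integer in [-3, 6] satisfying this is 1.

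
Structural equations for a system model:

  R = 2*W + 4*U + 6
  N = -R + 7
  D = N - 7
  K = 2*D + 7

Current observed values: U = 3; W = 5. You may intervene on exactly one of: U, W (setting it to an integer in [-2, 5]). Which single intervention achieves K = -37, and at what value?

Intervening on U: K = -8*U - 25. Reaching -37 requires U = 3/2, not an integer.
Intervening on W: with other inputs at their observed values, K = -4*W - 29. Solving for -37 gives W = 2, within [-2, 5].

set W = 2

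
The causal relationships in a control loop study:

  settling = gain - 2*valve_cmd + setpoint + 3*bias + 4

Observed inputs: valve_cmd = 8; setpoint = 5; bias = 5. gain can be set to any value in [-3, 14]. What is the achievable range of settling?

5 to 22

Substituting into the settling equation gives settling = gain + 8.
Linear in gain, so extremes are at the endpoints: gain = -3 gives settling = 5; gain = 14 gives settling = 22.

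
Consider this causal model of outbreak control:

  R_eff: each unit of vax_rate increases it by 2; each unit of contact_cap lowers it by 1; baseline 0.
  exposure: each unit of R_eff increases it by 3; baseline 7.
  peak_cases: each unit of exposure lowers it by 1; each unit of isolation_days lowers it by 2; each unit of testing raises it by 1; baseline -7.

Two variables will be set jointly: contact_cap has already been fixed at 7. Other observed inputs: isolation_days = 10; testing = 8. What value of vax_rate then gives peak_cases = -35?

With contact_cap held at 7:
Substituting into the R_eff equation gives R_eff = 2*vax_rate - 7.
Substituting into the exposure equation gives exposure = 6*vax_rate - 14.
This gives peak_cases = -6*vax_rate - 5.
Solve -6*vax_rate - 5 = -35: vax_rate = (-35 + 5) / -6 = 5.

vax_rate = 5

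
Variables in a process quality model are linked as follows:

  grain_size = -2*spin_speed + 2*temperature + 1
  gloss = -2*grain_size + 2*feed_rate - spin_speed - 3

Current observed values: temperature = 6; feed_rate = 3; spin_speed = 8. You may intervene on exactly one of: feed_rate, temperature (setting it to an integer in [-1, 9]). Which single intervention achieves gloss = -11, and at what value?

Intervening on feed_rate: gloss = 2*feed_rate - 5. Reaching -11 requires feed_rate = -3, outside [-1, 9].
Intervening on temperature: with other inputs at their observed values, gloss = -4*temperature + 25. Solving for -11 gives temperature = 9, within [-1, 9].

set temperature = 9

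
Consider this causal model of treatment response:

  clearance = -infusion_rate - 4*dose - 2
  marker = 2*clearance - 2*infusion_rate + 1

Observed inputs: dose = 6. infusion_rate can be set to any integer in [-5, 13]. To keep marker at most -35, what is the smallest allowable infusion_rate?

infusion_rate = -4

Substituting into the clearance equation gives clearance = -infusion_rate - 26.
Substituting into the marker equation gives marker = -4*infusion_rate - 51.
Require -4*infusion_rate - 51 ≤ -35, so infusion_rate ≥ -4.
The smallest integer in [-5, 13] satisfying this is -4.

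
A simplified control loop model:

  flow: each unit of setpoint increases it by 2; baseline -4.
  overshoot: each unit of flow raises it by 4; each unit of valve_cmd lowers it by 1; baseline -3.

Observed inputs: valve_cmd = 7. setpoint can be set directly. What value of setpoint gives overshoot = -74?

Substituting into the overshoot equation gives overshoot = 8*setpoint - 26.
Solve 8*setpoint - 26 = -74: setpoint = (-74 + 26) / 8 = -6.

setpoint = -6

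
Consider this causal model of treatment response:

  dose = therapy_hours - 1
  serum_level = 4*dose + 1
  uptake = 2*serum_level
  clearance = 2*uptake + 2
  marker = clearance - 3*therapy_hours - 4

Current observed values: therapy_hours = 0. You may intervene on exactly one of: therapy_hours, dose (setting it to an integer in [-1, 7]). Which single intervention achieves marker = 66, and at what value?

set dose = 4

Intervening on therapy_hours: marker = 13*therapy_hours - 14. Reaching 66 requires therapy_hours = 80/13, not an integer.
Intervening on dose: with other inputs at their observed values, marker = 16*dose + 2. Solving for 66 gives dose = 4, within [-1, 7].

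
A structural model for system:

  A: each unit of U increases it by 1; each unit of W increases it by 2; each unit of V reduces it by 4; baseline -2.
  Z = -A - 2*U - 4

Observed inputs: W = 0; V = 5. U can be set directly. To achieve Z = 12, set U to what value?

Substituting into the A equation gives A = U - 22.
So Z = -3*U + 18.
Solve -3*U + 18 = 12: U = (12 - 18) / -3 = 2.

U = 2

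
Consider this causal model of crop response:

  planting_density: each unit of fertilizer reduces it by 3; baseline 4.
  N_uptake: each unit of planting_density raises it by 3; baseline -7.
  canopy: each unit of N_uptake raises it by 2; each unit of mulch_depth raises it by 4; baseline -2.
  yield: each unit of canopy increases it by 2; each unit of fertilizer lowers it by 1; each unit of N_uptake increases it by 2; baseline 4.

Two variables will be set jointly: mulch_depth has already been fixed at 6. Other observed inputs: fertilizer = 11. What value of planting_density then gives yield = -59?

With mulch_depth held at 6:
Intervening on planting_density fixes its value directly, overriding its dependence on fertilizer.
Substituting into the canopy equation gives canopy = 6*planting_density + 8.
Substituting into the yield equation gives yield = 18*planting_density - 5.
Solve 18*planting_density - 5 = -59: planting_density = (-59 + 5) / 18 = -3.

planting_density = -3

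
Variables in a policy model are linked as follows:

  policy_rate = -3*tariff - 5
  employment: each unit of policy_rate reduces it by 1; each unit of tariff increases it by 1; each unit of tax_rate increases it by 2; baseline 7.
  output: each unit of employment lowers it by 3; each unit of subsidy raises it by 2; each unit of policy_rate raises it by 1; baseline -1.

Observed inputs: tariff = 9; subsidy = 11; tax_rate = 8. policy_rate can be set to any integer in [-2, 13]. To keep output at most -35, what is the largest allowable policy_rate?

Intervening on policy_rate fixes its value directly, overriding its dependence on tariff.
Substituting into the employment equation gives employment = -policy_rate + 32.
output becomes 4*policy_rate - 75.
Require 4*policy_rate - 75 ≤ -35, so policy_rate ≤ 10.
The largest integer in [-2, 13] satisfying this is 10.

policy_rate = 10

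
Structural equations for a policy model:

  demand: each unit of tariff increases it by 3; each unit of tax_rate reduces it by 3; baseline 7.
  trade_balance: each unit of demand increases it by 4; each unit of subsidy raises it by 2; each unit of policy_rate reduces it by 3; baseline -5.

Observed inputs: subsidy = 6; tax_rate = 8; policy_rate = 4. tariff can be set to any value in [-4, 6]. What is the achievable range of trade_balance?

Substituting into the demand equation gives demand = 3*tariff - 17.
Substituting into the trade_balance equation gives trade_balance = 12*tariff - 73.
Linear in tariff, so extremes are at the endpoints: tariff = -4 gives trade_balance = -121; tariff = 6 gives trade_balance = -1.

-121 to -1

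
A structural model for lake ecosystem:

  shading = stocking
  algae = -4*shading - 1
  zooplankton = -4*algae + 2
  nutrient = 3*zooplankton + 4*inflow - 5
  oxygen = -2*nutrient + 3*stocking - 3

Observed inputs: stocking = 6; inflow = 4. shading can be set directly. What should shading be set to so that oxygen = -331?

shading = 3

Intervening on shading fixes its value directly, overriding its dependence on stocking.
Substituting into the zooplankton equation gives zooplankton = 16*shading + 6.
Substituting into the nutrient equation gives nutrient = 48*shading + 29.
Substituting into the oxygen equation gives oxygen = -96*shading - 43.
Solve -96*shading - 43 = -331: shading = (-331 + 43) / -96 = 3.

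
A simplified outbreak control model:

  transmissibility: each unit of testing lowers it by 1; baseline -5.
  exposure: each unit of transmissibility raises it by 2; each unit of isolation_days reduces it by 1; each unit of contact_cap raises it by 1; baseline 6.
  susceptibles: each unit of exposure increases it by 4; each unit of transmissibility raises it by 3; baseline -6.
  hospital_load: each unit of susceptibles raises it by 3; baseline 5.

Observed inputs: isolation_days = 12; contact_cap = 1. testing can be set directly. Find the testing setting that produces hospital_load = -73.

testing = -5

Substituting into the exposure equation gives exposure = -2*testing - 15.
Substituting into the susceptibles equation gives susceptibles = -11*testing - 81.
This gives hospital_load = -33*testing - 238.
Solve -33*testing - 238 = -73: testing = (-73 + 238) / -33 = -5.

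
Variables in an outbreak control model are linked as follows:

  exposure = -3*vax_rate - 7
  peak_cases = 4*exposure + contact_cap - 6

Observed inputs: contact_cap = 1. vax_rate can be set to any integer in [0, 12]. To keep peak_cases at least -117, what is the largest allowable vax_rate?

vax_rate = 7

Substituting into the peak_cases equation gives peak_cases = -12*vax_rate - 33.
Require -12*vax_rate - 33 ≥ -117, so vax_rate ≤ 7.
The largest integer in [0, 12] satisfying this is 7.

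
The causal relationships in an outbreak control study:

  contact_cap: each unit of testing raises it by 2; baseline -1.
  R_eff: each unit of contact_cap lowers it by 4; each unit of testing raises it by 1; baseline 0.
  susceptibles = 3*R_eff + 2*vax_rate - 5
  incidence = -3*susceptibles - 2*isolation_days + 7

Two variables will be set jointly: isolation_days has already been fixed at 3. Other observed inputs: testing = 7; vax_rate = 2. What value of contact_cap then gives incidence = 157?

contact_cap = 6

With isolation_days held at 3:
Intervening on contact_cap fixes its value directly, overriding its dependence on testing.
Substituting into the R_eff equation gives R_eff = -4*contact_cap + 7.
So susceptibles = -12*contact_cap + 20.
incidence becomes 36*contact_cap - 59.
Solve 36*contact_cap - 59 = 157: contact_cap = (157 + 59) / 36 = 6.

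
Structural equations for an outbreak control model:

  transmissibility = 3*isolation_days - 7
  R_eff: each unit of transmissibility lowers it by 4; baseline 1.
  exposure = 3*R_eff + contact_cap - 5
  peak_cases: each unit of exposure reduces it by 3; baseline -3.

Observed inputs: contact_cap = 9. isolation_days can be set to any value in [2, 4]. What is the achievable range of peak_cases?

Substituting into the R_eff equation gives R_eff = -12*isolation_days + 29.
Substituting into the exposure equation gives exposure = -36*isolation_days + 91.
Substituting into the peak_cases equation gives peak_cases = 108*isolation_days - 276.
Linear in isolation_days, so extremes are at the endpoints: isolation_days = 2 gives peak_cases = -60; isolation_days = 4 gives peak_cases = 156.

-60 to 156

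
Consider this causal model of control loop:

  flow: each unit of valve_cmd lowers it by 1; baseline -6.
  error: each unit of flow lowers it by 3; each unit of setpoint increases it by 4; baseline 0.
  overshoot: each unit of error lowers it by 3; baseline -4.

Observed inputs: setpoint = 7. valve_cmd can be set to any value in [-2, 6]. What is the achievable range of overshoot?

-196 to -124

Substituting into the error equation gives error = 3*valve_cmd + 46.
Substituting into the overshoot equation gives overshoot = -9*valve_cmd - 142.
Linear in valve_cmd, so extremes are at the endpoints: valve_cmd = -2 gives overshoot = -124; valve_cmd = 6 gives overshoot = -196.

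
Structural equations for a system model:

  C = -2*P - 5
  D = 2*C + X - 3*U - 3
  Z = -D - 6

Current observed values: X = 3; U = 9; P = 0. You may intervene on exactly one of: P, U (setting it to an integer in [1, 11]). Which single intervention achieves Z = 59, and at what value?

Intervening on P: with other inputs at their observed values, Z = 4*P + 31. Solving for 59 gives P = 7, within [1, 11].
Intervening on U: Z = 3*U + 4. Reaching 59 requires U = 55/3, not an integer.

set P = 7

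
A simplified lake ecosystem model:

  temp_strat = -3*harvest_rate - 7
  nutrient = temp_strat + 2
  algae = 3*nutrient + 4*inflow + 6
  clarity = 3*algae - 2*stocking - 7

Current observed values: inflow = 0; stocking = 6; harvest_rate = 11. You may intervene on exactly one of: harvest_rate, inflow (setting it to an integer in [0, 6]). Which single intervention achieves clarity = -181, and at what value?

Intervening on harvest_rate: with other inputs at their observed values, clarity = -27*harvest_rate - 46. Solving for -181 gives harvest_rate = 5, within [0, 6].
Intervening on inflow: clarity = 12*inflow - 343. Reaching -181 requires inflow = 27/2, not an integer.

set harvest_rate = 5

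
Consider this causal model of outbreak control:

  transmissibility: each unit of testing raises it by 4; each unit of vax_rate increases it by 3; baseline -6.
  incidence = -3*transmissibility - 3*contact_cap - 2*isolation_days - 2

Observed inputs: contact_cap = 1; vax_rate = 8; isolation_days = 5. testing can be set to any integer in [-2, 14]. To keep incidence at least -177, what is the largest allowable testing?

Substituting into the transmissibility equation gives transmissibility = 4*testing + 18.
incidence becomes -12*testing - 69.
Require -12*testing - 69 ≥ -177, so testing ≤ 9.
The largest integer in [-2, 14] satisfying this is 9.

testing = 9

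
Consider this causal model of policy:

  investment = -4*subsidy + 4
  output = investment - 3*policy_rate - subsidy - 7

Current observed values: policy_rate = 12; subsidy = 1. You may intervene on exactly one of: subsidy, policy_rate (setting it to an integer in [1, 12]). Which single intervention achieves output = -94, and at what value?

Intervening on subsidy: with other inputs at their observed values, output = -5*subsidy - 39. Solving for -94 gives subsidy = 11, within [1, 12].
Intervening on policy_rate: output = -3*policy_rate - 8. Reaching -94 requires policy_rate = 86/3, not an integer.

set subsidy = 11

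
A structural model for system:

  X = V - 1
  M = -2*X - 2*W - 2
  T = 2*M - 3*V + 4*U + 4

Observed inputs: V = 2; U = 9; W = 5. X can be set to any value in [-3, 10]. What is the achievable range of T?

-30 to 22

Intervening on X fixes its value directly, overriding its dependence on V.
Substituting into the M equation gives M = -2*X - 12.
T becomes -4*X + 10.
Linear in X, so extremes are at the endpoints: X = -3 gives T = 22; X = 10 gives T = -30.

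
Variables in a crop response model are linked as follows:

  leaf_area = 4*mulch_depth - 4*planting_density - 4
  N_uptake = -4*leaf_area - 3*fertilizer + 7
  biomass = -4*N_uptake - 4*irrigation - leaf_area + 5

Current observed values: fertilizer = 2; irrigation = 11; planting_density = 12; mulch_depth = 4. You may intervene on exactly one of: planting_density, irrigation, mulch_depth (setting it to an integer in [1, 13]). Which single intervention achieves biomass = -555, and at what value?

Intervening on planting_density: biomass = -60*planting_density + 137. Reaching -555 requires planting_density = 173/15, not an integer.
Intervening on irrigation: with other inputs at their observed values, biomass = -4*irrigation - 539. Solving for -555 gives irrigation = 4, within [1, 13].
Intervening on mulch_depth: biomass = 60*mulch_depth - 823. Reaching -555 requires mulch_depth = 67/15, not an integer.

set irrigation = 4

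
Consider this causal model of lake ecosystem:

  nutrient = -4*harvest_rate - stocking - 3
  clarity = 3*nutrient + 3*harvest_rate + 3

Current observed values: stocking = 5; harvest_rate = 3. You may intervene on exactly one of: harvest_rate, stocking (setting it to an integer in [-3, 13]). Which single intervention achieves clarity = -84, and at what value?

Intervening on harvest_rate: with other inputs at their observed values, clarity = -9*harvest_rate - 21. Solving for -84 gives harvest_rate = 7, within [-3, 13].
Intervening on stocking: clarity = -3*stocking - 33. Reaching -84 requires stocking = 17, outside [-3, 13].

set harvest_rate = 7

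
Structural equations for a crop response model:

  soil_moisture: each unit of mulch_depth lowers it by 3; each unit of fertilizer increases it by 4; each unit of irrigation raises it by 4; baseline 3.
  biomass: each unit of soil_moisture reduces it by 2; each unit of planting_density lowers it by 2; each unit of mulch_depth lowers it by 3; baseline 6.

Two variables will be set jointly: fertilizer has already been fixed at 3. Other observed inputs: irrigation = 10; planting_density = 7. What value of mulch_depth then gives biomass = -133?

With fertilizer held at 3:
Substituting into the soil_moisture equation gives soil_moisture = -3*mulch_depth + 55.
biomass becomes 3*mulch_depth - 118.
Solve 3*mulch_depth - 118 = -133: mulch_depth = (-133 + 118) / 3 = -5.

mulch_depth = -5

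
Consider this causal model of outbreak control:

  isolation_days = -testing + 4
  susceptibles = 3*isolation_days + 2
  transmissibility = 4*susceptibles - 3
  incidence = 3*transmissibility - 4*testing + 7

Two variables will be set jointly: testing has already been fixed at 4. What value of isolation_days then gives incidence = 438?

isolation_days = 12

With testing held at 4:
Intervening on isolation_days fixes its value directly, overriding its dependence on testing.
Substituting into the transmissibility equation gives transmissibility = 12*isolation_days + 5.
Substituting into the incidence equation gives incidence = 36*isolation_days + 6.
Solve 36*isolation_days + 6 = 438: isolation_days = (438 - 6) / 36 = 12.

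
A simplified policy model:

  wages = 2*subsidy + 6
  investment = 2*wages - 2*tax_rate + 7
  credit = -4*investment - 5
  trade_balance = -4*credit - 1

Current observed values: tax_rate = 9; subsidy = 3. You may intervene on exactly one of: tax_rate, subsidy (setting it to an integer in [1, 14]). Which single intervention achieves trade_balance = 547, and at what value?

set subsidy = 8

Intervening on tax_rate: trade_balance = -32*tax_rate + 515. Reaching 547 requires tax_rate = -1, outside [1, 14].
Intervening on subsidy: with other inputs at their observed values, trade_balance = 64*subsidy + 35. Solving for 547 gives subsidy = 8, within [1, 14].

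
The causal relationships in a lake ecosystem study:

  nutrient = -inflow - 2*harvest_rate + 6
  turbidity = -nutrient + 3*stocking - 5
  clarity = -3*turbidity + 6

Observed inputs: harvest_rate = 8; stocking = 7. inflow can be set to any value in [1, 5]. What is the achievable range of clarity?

Substituting into the nutrient equation gives nutrient = -inflow - 10.
Substituting into the turbidity equation gives turbidity = inflow + 26.
Substituting into the clarity equation gives clarity = -3*inflow - 72.
Linear in inflow, so extremes are at the endpoints: inflow = 1 gives clarity = -75; inflow = 5 gives clarity = -87.

-87 to -75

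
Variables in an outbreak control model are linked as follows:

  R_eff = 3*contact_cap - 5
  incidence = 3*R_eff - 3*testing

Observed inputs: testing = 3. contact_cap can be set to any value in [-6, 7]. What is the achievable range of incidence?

Substituting into the incidence equation gives incidence = 9*contact_cap - 24.
Linear in contact_cap, so extremes are at the endpoints: contact_cap = -6 gives incidence = -78; contact_cap = 7 gives incidence = 39.

-78 to 39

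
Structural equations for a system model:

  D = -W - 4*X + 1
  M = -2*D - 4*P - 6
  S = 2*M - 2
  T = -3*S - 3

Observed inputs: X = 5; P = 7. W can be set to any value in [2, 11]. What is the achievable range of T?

-153 to -45

Substituting into the D equation gives D = -W - 19.
This gives M = 2*W + 4.
Substituting into the S equation gives S = 4*W + 6.
This gives T = -12*W - 21.
Linear in W, so extremes are at the endpoints: W = 2 gives T = -45; W = 11 gives T = -153.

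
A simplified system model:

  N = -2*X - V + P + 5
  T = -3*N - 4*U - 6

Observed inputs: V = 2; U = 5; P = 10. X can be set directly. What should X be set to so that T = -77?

Substituting into the N equation gives N = -2*X + 13.
Substituting into the T equation gives T = 6*X - 65.
Solve 6*X - 65 = -77: X = (-77 + 65) / 6 = -2.

X = -2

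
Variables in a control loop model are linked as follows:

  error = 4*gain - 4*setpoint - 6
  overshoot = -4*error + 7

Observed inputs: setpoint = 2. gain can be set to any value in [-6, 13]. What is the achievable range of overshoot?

-145 to 159

Substituting into the error equation gives error = 4*gain - 14.
Substituting into the overshoot equation gives overshoot = -16*gain + 63.
Linear in gain, so extremes are at the endpoints: gain = -6 gives overshoot = 159; gain = 13 gives overshoot = -145.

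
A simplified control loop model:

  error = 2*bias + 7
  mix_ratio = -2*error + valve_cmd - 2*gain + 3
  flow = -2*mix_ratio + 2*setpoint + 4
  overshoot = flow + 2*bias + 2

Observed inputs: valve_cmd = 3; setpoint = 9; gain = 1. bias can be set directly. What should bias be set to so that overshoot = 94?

Substituting into the mix_ratio equation gives mix_ratio = -4*bias - 10.
Substituting into the flow equation gives flow = 8*bias + 42.
This gives overshoot = 10*bias + 44.
Solve 10*bias + 44 = 94: bias = (94 - 44) / 10 = 5.

bias = 5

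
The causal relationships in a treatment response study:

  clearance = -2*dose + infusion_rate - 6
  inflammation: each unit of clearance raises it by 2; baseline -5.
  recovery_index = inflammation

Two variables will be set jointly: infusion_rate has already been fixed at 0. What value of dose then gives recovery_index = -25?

dose = 2

With infusion_rate held at 0:
Substituting into the clearance equation gives clearance = -2*dose - 6.
Substituting into the inflammation equation gives inflammation = -4*dose - 17.
So recovery_index = -4*dose - 17.
Solve -4*dose - 17 = -25: dose = (-25 + 17) / -4 = 2.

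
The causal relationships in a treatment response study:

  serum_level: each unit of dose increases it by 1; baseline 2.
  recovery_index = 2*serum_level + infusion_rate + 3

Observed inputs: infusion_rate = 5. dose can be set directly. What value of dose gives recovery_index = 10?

Substituting into the recovery_index equation gives recovery_index = 2*dose + 12.
Solve 2*dose + 12 = 10: dose = (10 - 12) / 2 = -1.

dose = -1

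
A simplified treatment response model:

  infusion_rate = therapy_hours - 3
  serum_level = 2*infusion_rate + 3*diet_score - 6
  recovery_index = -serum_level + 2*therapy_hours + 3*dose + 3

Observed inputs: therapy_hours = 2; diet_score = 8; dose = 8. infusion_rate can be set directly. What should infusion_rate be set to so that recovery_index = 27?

Intervening on infusion_rate fixes its value directly, overriding its dependence on therapy_hours.
Substituting into the serum_level equation gives serum_level = 2*infusion_rate + 18.
Substituting into the recovery_index equation gives recovery_index = -2*infusion_rate + 13.
Solve -2*infusion_rate + 13 = 27: infusion_rate = (27 - 13) / -2 = -7.

infusion_rate = -7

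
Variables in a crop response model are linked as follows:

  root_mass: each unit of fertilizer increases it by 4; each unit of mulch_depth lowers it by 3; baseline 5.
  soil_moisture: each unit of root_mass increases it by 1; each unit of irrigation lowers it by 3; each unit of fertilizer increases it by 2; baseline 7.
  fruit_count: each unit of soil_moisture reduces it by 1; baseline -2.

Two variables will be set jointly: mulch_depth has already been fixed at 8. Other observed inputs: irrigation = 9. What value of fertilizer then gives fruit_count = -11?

fertilizer = 8

With mulch_depth held at 8:
Substituting into the root_mass equation gives root_mass = 4*fertilizer - 19.
This gives soil_moisture = 6*fertilizer - 39.
Substituting into the fruit_count equation gives fruit_count = -6*fertilizer + 37.
Solve -6*fertilizer + 37 = -11: fertilizer = (-11 - 37) / -6 = 8.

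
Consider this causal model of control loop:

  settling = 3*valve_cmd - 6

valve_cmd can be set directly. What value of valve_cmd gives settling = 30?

valve_cmd = 12

Solve 3*valve_cmd - 6 = 30: valve_cmd = (30 + 6) / 3 = 12.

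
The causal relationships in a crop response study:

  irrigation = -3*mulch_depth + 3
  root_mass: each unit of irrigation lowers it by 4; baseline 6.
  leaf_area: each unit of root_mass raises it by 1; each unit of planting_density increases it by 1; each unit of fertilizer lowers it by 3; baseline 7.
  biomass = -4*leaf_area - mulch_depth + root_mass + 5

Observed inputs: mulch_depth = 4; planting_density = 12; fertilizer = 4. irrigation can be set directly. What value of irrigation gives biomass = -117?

irrigation = -6

Intervening on irrigation fixes its value directly, overriding its dependence on mulch_depth.
Substituting into the leaf_area equation gives leaf_area = -4*irrigation + 13.
Substituting into the biomass equation gives biomass = 12*irrigation - 45.
Solve 12*irrigation - 45 = -117: irrigation = (-117 + 45) / 12 = -6.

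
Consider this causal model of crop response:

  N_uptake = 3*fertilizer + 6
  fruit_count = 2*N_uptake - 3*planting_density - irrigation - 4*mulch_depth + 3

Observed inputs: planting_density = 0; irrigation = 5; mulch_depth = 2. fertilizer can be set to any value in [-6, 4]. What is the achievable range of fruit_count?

-34 to 26

Substituting into the fruit_count equation gives fruit_count = 6*fertilizer + 2.
Linear in fertilizer, so extremes are at the endpoints: fertilizer = -6 gives fruit_count = -34; fertilizer = 4 gives fruit_count = 26.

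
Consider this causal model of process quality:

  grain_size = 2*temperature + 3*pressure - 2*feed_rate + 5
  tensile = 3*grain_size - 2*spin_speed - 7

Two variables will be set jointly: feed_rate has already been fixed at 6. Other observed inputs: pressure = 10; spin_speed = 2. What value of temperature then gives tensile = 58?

temperature = 0

With feed_rate held at 6:
Substituting into the grain_size equation gives grain_size = 2*temperature + 23.
Substituting into the tensile equation gives tensile = 6*temperature + 58.
Solve 6*temperature + 58 = 58: temperature = (58 - 58) / 6 = 0.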